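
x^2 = x^2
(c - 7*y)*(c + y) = c^2 - 6*c*y - 7*y^2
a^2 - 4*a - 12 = (a - 6)*(a + 2)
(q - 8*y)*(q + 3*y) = q^2 - 5*q*y - 24*y^2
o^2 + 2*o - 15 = (o - 3)*(o + 5)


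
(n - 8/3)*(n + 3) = n^2 + n/3 - 8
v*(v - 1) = v^2 - v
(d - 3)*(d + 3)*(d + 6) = d^3 + 6*d^2 - 9*d - 54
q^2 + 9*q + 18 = (q + 3)*(q + 6)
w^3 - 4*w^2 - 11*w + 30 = (w - 5)*(w - 2)*(w + 3)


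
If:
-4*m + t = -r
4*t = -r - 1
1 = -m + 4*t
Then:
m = -7/19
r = -31/19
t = 3/19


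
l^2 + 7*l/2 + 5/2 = (l + 1)*(l + 5/2)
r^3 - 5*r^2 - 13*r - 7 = (r - 7)*(r + 1)^2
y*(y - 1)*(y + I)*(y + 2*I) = y^4 - y^3 + 3*I*y^3 - 2*y^2 - 3*I*y^2 + 2*y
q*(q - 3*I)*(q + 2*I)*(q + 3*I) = q^4 + 2*I*q^3 + 9*q^2 + 18*I*q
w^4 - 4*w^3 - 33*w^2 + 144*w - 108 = (w - 6)*(w - 3)*(w - 1)*(w + 6)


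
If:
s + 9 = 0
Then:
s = -9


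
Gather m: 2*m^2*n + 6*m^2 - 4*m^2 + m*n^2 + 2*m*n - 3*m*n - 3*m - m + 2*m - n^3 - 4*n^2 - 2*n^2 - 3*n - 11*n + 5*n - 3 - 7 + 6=m^2*(2*n + 2) + m*(n^2 - n - 2) - n^3 - 6*n^2 - 9*n - 4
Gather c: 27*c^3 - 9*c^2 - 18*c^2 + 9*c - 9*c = 27*c^3 - 27*c^2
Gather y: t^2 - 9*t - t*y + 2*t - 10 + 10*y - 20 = t^2 - 7*t + y*(10 - t) - 30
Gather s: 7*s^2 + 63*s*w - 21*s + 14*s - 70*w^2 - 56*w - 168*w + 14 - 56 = 7*s^2 + s*(63*w - 7) - 70*w^2 - 224*w - 42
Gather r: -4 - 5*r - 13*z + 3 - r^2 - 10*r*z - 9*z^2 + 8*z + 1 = -r^2 + r*(-10*z - 5) - 9*z^2 - 5*z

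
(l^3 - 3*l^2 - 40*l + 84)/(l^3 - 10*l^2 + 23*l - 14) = (l + 6)/(l - 1)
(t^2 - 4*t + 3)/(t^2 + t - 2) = (t - 3)/(t + 2)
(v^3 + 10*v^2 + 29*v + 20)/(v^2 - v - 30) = (v^2 + 5*v + 4)/(v - 6)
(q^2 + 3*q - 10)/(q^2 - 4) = (q + 5)/(q + 2)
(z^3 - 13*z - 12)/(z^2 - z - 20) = (-z^3 + 13*z + 12)/(-z^2 + z + 20)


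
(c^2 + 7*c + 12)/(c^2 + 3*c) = (c + 4)/c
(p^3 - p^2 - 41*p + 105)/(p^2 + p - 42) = (p^2 - 8*p + 15)/(p - 6)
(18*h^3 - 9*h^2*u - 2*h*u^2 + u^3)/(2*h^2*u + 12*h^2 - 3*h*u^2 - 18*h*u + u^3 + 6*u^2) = (-9*h^2 + u^2)/(-h*u - 6*h + u^2 + 6*u)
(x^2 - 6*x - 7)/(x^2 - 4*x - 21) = (x + 1)/(x + 3)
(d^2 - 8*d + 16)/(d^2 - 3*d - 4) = (d - 4)/(d + 1)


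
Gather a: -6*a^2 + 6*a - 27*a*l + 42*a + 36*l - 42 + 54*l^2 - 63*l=-6*a^2 + a*(48 - 27*l) + 54*l^2 - 27*l - 42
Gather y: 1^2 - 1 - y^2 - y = -y^2 - y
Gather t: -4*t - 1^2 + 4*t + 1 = 0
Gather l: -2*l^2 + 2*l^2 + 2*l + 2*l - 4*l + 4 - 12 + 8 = 0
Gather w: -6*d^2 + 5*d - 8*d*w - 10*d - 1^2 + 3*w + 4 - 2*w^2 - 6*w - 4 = -6*d^2 - 5*d - 2*w^2 + w*(-8*d - 3) - 1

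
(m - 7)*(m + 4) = m^2 - 3*m - 28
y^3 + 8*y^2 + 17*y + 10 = (y + 1)*(y + 2)*(y + 5)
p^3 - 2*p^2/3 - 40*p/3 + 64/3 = (p - 8/3)*(p - 2)*(p + 4)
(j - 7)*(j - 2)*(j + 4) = j^3 - 5*j^2 - 22*j + 56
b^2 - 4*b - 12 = (b - 6)*(b + 2)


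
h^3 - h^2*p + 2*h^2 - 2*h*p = h*(h + 2)*(h - p)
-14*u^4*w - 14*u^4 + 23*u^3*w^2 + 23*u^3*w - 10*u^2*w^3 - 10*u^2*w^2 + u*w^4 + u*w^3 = (-7*u + w)*(-2*u + w)*(-u + w)*(u*w + u)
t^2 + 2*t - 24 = (t - 4)*(t + 6)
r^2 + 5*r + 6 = (r + 2)*(r + 3)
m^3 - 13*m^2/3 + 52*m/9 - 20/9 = (m - 2)*(m - 5/3)*(m - 2/3)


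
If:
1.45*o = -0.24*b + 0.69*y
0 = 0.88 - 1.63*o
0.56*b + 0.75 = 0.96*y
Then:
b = 1.50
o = 0.54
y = 1.66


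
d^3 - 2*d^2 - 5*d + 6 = (d - 3)*(d - 1)*(d + 2)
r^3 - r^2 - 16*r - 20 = (r - 5)*(r + 2)^2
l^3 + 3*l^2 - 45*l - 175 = (l - 7)*(l + 5)^2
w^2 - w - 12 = (w - 4)*(w + 3)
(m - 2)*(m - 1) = m^2 - 3*m + 2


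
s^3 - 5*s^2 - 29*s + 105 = (s - 7)*(s - 3)*(s + 5)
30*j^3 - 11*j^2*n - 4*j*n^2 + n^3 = (-5*j + n)*(-2*j + n)*(3*j + n)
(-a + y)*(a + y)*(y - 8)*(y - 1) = -a^2*y^2 + 9*a^2*y - 8*a^2 + y^4 - 9*y^3 + 8*y^2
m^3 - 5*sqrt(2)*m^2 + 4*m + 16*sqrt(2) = (m - 4*sqrt(2))*(m - 2*sqrt(2))*(m + sqrt(2))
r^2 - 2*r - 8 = (r - 4)*(r + 2)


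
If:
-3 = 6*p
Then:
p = -1/2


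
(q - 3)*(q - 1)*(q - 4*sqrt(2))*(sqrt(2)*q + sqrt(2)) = sqrt(2)*q^4 - 8*q^3 - 3*sqrt(2)*q^3 - sqrt(2)*q^2 + 24*q^2 + 3*sqrt(2)*q + 8*q - 24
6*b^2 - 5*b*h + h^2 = (-3*b + h)*(-2*b + h)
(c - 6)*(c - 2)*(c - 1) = c^3 - 9*c^2 + 20*c - 12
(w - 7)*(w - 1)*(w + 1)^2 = w^4 - 6*w^3 - 8*w^2 + 6*w + 7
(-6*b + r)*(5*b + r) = -30*b^2 - b*r + r^2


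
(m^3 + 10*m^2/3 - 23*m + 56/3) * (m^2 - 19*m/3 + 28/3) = m^5 - 3*m^4 - 313*m^3/9 + 1759*m^2/9 - 2996*m/9 + 1568/9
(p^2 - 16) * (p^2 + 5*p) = p^4 + 5*p^3 - 16*p^2 - 80*p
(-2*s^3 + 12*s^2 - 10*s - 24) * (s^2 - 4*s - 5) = -2*s^5 + 20*s^4 - 48*s^3 - 44*s^2 + 146*s + 120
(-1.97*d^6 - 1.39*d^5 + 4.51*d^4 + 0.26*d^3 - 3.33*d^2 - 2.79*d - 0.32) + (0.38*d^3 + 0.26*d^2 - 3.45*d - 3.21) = -1.97*d^6 - 1.39*d^5 + 4.51*d^4 + 0.64*d^3 - 3.07*d^2 - 6.24*d - 3.53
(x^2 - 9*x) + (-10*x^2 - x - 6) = -9*x^2 - 10*x - 6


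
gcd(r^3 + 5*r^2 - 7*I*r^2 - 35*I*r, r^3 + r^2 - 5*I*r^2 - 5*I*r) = r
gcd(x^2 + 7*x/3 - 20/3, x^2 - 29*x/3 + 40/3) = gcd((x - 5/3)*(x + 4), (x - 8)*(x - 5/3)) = x - 5/3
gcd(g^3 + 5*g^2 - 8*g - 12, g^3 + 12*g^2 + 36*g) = g + 6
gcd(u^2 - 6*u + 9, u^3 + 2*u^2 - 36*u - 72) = 1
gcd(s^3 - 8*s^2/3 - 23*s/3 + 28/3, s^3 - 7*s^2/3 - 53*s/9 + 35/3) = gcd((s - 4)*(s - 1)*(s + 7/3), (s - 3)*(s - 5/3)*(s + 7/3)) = s + 7/3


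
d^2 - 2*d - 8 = (d - 4)*(d + 2)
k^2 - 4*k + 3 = (k - 3)*(k - 1)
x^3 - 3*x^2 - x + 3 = (x - 3)*(x - 1)*(x + 1)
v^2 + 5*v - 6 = (v - 1)*(v + 6)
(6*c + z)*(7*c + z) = 42*c^2 + 13*c*z + z^2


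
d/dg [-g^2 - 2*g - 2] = -2*g - 2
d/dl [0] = 0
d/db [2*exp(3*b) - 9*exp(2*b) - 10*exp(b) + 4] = (6*exp(2*b) - 18*exp(b) - 10)*exp(b)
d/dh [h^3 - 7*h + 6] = 3*h^2 - 7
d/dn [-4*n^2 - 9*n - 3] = -8*n - 9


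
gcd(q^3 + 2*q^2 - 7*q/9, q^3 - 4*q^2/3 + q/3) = q^2 - q/3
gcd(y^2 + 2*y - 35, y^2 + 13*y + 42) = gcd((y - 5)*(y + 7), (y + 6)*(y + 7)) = y + 7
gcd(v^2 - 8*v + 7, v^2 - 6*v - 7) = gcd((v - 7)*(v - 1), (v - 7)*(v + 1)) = v - 7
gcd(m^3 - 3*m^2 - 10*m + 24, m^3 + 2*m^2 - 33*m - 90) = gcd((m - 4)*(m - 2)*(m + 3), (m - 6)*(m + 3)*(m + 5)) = m + 3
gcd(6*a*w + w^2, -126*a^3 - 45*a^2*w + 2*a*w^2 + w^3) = 6*a + w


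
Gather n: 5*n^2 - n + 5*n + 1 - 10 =5*n^2 + 4*n - 9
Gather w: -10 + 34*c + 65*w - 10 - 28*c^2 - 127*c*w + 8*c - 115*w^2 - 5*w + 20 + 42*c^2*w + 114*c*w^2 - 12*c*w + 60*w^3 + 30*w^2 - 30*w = -28*c^2 + 42*c + 60*w^3 + w^2*(114*c - 85) + w*(42*c^2 - 139*c + 30)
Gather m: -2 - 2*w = -2*w - 2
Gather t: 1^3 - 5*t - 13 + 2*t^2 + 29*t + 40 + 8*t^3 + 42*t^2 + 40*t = 8*t^3 + 44*t^2 + 64*t + 28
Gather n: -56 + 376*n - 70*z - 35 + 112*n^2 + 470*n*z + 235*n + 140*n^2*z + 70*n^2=n^2*(140*z + 182) + n*(470*z + 611) - 70*z - 91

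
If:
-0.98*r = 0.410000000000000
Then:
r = -0.42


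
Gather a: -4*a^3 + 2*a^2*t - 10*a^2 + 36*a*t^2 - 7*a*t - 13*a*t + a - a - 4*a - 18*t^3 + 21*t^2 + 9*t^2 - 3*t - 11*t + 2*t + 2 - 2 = -4*a^3 + a^2*(2*t - 10) + a*(36*t^2 - 20*t - 4) - 18*t^3 + 30*t^2 - 12*t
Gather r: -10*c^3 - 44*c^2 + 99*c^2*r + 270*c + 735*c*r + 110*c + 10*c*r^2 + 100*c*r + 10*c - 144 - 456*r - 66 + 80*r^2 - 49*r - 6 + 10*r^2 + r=-10*c^3 - 44*c^2 + 390*c + r^2*(10*c + 90) + r*(99*c^2 + 835*c - 504) - 216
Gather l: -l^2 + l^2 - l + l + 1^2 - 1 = 0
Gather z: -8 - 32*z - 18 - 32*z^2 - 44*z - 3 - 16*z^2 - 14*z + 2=-48*z^2 - 90*z - 27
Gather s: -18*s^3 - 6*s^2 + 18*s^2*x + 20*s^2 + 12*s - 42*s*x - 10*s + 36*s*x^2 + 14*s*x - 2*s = -18*s^3 + s^2*(18*x + 14) + s*(36*x^2 - 28*x)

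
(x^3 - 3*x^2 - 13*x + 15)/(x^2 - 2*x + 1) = (x^2 - 2*x - 15)/(x - 1)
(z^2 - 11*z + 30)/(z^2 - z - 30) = (z - 5)/(z + 5)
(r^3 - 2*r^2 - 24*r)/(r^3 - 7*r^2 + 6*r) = (r + 4)/(r - 1)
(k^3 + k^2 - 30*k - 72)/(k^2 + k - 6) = (k^2 - 2*k - 24)/(k - 2)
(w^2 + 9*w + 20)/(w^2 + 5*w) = (w + 4)/w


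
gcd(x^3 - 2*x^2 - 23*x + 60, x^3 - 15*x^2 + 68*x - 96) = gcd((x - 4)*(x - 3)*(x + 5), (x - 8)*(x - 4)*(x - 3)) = x^2 - 7*x + 12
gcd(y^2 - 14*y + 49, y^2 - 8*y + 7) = y - 7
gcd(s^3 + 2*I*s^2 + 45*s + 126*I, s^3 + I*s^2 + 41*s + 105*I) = s^2 - 4*I*s + 21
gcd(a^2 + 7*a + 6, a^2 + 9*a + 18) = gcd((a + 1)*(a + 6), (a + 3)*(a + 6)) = a + 6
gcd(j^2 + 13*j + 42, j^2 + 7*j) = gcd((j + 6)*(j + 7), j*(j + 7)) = j + 7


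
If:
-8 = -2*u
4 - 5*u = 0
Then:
No Solution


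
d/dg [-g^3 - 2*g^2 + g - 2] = -3*g^2 - 4*g + 1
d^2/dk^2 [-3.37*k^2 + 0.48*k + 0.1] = -6.74000000000000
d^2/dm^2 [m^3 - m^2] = 6*m - 2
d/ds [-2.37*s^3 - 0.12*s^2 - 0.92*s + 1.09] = -7.11*s^2 - 0.24*s - 0.92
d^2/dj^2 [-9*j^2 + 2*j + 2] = -18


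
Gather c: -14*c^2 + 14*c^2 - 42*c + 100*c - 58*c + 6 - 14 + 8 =0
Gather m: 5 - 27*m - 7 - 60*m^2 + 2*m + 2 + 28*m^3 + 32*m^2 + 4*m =28*m^3 - 28*m^2 - 21*m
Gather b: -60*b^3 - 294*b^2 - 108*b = -60*b^3 - 294*b^2 - 108*b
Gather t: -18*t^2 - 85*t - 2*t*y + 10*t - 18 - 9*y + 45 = -18*t^2 + t*(-2*y - 75) - 9*y + 27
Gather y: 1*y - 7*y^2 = -7*y^2 + y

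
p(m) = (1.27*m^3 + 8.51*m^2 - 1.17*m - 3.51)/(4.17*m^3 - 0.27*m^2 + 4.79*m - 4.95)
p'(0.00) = 0.92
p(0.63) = 0.55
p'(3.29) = -0.12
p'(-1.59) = 0.01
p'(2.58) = -0.16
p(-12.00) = 0.13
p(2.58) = 0.93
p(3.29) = 0.83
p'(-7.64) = -0.03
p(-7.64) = 0.03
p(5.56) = 0.65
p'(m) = (-12.51*m^2 + 0.54*m - 4.79)*(1.27*m^3 + 8.51*m^2 - 1.17*m - 3.51)/(4.17*m^3 - 0.27*m^2 + 4.79*m - 4.95)^2 + (3.81*m^2 + 17.02*m - 1.17)/(4.17*m^3 - 0.27*m^2 + 4.79*m - 4.95)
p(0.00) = 0.71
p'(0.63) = -5.87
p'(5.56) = -0.05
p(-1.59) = -0.49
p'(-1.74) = -0.06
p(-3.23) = -0.28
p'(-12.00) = -0.01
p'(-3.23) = -0.14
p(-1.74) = -0.49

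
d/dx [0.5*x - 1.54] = 0.500000000000000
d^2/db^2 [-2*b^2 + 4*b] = -4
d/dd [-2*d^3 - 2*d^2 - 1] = 2*d*(-3*d - 2)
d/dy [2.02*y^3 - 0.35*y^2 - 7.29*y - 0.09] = 6.06*y^2 - 0.7*y - 7.29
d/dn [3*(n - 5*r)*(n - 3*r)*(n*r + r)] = 3*r*(3*n^2 - 16*n*r + 2*n + 15*r^2 - 8*r)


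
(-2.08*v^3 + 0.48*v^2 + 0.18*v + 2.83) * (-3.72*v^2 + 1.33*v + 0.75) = 7.7376*v^5 - 4.552*v^4 - 1.5912*v^3 - 9.9282*v^2 + 3.8989*v + 2.1225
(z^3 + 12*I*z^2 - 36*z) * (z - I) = z^4 + 11*I*z^3 - 24*z^2 + 36*I*z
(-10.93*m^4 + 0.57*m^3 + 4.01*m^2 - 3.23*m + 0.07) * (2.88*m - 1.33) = -31.4784*m^5 + 16.1785*m^4 + 10.7907*m^3 - 14.6357*m^2 + 4.4975*m - 0.0931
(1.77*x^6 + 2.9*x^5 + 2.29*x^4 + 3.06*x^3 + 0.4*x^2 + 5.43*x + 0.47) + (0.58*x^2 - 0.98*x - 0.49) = 1.77*x^6 + 2.9*x^5 + 2.29*x^4 + 3.06*x^3 + 0.98*x^2 + 4.45*x - 0.02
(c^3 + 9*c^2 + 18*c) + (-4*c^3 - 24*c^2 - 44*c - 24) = -3*c^3 - 15*c^2 - 26*c - 24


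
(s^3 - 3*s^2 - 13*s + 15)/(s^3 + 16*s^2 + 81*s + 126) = (s^2 - 6*s + 5)/(s^2 + 13*s + 42)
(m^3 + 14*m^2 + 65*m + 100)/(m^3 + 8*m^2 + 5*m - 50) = (m + 4)/(m - 2)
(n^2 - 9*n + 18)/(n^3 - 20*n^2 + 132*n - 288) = (n - 3)/(n^2 - 14*n + 48)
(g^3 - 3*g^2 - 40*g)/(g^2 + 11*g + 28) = g*(g^2 - 3*g - 40)/(g^2 + 11*g + 28)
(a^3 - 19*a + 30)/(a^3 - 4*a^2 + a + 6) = (a + 5)/(a + 1)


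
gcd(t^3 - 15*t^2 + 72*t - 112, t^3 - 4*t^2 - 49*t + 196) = t^2 - 11*t + 28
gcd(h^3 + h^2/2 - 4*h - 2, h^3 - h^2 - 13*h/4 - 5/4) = h + 1/2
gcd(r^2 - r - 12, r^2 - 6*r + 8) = r - 4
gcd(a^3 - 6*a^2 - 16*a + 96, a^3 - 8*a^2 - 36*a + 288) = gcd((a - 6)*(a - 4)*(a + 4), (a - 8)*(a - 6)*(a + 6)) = a - 6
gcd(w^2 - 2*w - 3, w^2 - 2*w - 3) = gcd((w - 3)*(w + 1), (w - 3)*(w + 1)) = w^2 - 2*w - 3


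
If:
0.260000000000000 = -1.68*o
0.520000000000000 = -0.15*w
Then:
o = -0.15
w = -3.47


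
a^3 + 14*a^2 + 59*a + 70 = (a + 2)*(a + 5)*(a + 7)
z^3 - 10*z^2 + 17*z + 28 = (z - 7)*(z - 4)*(z + 1)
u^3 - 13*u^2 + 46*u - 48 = (u - 8)*(u - 3)*(u - 2)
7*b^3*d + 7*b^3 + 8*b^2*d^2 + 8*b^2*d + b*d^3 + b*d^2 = (b + d)*(7*b + d)*(b*d + b)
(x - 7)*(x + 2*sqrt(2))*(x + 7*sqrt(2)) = x^3 - 7*x^2 + 9*sqrt(2)*x^2 - 63*sqrt(2)*x + 28*x - 196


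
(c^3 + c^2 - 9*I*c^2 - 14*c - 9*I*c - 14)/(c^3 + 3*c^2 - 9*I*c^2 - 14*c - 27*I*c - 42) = (c + 1)/(c + 3)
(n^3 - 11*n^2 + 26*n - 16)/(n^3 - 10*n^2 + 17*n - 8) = (n - 2)/(n - 1)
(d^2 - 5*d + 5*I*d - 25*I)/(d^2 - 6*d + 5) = (d + 5*I)/(d - 1)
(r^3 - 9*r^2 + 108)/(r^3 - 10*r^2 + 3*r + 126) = (r - 6)/(r - 7)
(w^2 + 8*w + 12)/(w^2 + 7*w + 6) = (w + 2)/(w + 1)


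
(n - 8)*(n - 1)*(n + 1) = n^3 - 8*n^2 - n + 8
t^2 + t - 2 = (t - 1)*(t + 2)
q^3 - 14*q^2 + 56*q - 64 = (q - 8)*(q - 4)*(q - 2)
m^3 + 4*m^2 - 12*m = m*(m - 2)*(m + 6)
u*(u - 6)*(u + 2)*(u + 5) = u^4 + u^3 - 32*u^2 - 60*u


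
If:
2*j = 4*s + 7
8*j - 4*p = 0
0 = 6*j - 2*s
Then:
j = -7/10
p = -7/5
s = -21/10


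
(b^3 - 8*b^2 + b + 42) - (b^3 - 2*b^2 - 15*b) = -6*b^2 + 16*b + 42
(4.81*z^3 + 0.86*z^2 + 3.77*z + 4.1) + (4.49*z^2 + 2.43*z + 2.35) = 4.81*z^3 + 5.35*z^2 + 6.2*z + 6.45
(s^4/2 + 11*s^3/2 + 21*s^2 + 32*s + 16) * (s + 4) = s^5/2 + 15*s^4/2 + 43*s^3 + 116*s^2 + 144*s + 64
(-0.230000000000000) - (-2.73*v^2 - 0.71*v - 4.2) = 2.73*v^2 + 0.71*v + 3.97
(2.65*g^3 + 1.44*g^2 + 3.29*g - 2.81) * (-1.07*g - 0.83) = -2.8355*g^4 - 3.7403*g^3 - 4.7155*g^2 + 0.276000000000001*g + 2.3323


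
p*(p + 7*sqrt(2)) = p^2 + 7*sqrt(2)*p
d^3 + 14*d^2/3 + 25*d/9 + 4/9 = (d + 1/3)^2*(d + 4)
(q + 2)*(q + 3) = q^2 + 5*q + 6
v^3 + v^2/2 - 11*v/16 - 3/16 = (v - 3/4)*(v + 1/4)*(v + 1)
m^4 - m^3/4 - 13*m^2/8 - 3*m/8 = m*(m - 3/2)*(m + 1/4)*(m + 1)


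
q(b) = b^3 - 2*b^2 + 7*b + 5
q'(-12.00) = 487.00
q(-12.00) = -2095.00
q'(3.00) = 22.00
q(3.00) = 35.00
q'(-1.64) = 21.63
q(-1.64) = -16.27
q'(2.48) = 15.53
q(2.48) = 25.31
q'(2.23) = 13.00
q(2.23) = 21.75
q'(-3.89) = 67.96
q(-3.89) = -111.36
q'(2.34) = 14.07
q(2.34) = 23.24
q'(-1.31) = 17.39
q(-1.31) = -9.85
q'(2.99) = 21.86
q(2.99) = 34.78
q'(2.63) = 17.23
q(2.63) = 27.77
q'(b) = 3*b^2 - 4*b + 7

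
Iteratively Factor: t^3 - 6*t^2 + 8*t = (t)*(t^2 - 6*t + 8) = t*(t - 2)*(t - 4)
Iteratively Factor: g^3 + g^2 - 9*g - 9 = (g + 3)*(g^2 - 2*g - 3) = (g - 3)*(g + 3)*(g + 1)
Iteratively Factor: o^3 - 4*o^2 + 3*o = (o - 1)*(o^2 - 3*o) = (o - 3)*(o - 1)*(o)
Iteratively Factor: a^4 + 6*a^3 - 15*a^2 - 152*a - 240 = (a + 4)*(a^3 + 2*a^2 - 23*a - 60) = (a + 3)*(a + 4)*(a^2 - a - 20) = (a + 3)*(a + 4)^2*(a - 5)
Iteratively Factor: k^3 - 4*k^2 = (k - 4)*(k^2) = k*(k - 4)*(k)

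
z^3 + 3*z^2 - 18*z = z*(z - 3)*(z + 6)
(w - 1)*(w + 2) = w^2 + w - 2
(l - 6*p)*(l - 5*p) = l^2 - 11*l*p + 30*p^2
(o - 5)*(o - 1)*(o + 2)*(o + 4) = o^4 - 23*o^2 - 18*o + 40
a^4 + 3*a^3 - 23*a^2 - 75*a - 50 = (a - 5)*(a + 1)*(a + 2)*(a + 5)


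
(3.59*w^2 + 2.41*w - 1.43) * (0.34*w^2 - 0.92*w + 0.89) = 1.2206*w^4 - 2.4834*w^3 + 0.4917*w^2 + 3.4605*w - 1.2727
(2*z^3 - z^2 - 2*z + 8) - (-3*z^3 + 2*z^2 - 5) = 5*z^3 - 3*z^2 - 2*z + 13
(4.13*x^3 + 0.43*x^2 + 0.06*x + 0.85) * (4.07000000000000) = 16.8091*x^3 + 1.7501*x^2 + 0.2442*x + 3.4595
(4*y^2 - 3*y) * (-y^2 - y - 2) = -4*y^4 - y^3 - 5*y^2 + 6*y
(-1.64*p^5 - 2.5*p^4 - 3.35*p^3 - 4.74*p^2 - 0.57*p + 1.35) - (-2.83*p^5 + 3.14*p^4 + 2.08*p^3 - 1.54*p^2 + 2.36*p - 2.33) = 1.19*p^5 - 5.64*p^4 - 5.43*p^3 - 3.2*p^2 - 2.93*p + 3.68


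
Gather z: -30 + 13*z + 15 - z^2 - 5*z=-z^2 + 8*z - 15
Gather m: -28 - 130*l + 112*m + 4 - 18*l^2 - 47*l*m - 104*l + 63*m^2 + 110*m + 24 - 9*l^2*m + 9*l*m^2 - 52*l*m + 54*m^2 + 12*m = -18*l^2 - 234*l + m^2*(9*l + 117) + m*(-9*l^2 - 99*l + 234)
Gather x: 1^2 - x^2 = 1 - x^2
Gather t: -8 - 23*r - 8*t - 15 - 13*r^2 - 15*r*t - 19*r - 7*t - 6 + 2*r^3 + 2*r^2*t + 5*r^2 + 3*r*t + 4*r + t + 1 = 2*r^3 - 8*r^2 - 38*r + t*(2*r^2 - 12*r - 14) - 28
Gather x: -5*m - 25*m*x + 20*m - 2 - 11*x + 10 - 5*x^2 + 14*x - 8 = 15*m - 5*x^2 + x*(3 - 25*m)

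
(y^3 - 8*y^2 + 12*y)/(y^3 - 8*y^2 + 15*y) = (y^2 - 8*y + 12)/(y^2 - 8*y + 15)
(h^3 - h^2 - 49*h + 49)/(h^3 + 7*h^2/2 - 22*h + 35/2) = 2*(h - 7)/(2*h - 5)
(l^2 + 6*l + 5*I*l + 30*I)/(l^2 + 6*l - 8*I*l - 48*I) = (l + 5*I)/(l - 8*I)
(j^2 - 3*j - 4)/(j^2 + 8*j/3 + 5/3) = 3*(j - 4)/(3*j + 5)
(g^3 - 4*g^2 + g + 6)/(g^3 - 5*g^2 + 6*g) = (g + 1)/g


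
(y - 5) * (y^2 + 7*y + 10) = y^3 + 2*y^2 - 25*y - 50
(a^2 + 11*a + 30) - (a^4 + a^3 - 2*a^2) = -a^4 - a^3 + 3*a^2 + 11*a + 30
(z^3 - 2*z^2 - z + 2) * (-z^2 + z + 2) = -z^5 + 3*z^4 + z^3 - 7*z^2 + 4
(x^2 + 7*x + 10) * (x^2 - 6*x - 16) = x^4 + x^3 - 48*x^2 - 172*x - 160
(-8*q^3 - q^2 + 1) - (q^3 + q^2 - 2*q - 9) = -9*q^3 - 2*q^2 + 2*q + 10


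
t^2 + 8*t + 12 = (t + 2)*(t + 6)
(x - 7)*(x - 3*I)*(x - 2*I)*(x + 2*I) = x^4 - 7*x^3 - 3*I*x^3 + 4*x^2 + 21*I*x^2 - 28*x - 12*I*x + 84*I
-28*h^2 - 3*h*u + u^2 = (-7*h + u)*(4*h + u)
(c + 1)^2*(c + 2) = c^3 + 4*c^2 + 5*c + 2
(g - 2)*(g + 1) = g^2 - g - 2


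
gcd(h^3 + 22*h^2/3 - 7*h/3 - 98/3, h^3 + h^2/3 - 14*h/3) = h^2 + h/3 - 14/3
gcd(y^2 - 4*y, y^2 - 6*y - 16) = 1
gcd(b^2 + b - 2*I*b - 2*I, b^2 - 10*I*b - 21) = 1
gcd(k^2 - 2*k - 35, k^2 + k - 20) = k + 5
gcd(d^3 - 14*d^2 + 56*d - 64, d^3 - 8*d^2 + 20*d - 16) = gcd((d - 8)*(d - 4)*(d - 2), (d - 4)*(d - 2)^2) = d^2 - 6*d + 8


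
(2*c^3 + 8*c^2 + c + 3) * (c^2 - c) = 2*c^5 + 6*c^4 - 7*c^3 + 2*c^2 - 3*c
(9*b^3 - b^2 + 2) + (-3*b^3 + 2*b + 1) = 6*b^3 - b^2 + 2*b + 3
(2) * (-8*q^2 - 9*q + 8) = -16*q^2 - 18*q + 16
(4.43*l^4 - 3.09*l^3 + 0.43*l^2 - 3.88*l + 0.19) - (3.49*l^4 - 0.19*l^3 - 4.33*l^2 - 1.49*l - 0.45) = 0.94*l^4 - 2.9*l^3 + 4.76*l^2 - 2.39*l + 0.64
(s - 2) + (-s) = -2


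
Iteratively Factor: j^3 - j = (j)*(j^2 - 1) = j*(j - 1)*(j + 1)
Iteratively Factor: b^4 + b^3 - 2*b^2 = (b - 1)*(b^3 + 2*b^2) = b*(b - 1)*(b^2 + 2*b) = b^2*(b - 1)*(b + 2)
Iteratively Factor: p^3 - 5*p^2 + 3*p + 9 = (p + 1)*(p^2 - 6*p + 9) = (p - 3)*(p + 1)*(p - 3)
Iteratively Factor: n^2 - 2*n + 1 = (n - 1)*(n - 1)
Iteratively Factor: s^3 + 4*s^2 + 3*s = (s + 3)*(s^2 + s) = (s + 1)*(s + 3)*(s)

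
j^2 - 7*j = j*(j - 7)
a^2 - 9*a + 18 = (a - 6)*(a - 3)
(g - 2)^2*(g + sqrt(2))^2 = g^4 - 4*g^3 + 2*sqrt(2)*g^3 - 8*sqrt(2)*g^2 + 6*g^2 - 8*g + 8*sqrt(2)*g + 8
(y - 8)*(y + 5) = y^2 - 3*y - 40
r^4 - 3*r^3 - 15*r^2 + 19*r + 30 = (r - 5)*(r - 2)*(r + 1)*(r + 3)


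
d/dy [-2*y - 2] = -2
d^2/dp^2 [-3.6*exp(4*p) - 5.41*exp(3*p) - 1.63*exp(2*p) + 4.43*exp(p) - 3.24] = (-57.6*exp(3*p) - 48.69*exp(2*p) - 6.52*exp(p) + 4.43)*exp(p)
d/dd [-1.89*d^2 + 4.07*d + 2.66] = 4.07 - 3.78*d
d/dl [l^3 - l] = 3*l^2 - 1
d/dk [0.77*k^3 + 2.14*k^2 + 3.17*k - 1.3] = 2.31*k^2 + 4.28*k + 3.17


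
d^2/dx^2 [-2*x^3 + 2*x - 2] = -12*x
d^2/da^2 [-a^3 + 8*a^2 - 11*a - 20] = 16 - 6*a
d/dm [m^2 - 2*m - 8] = 2*m - 2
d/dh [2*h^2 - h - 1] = 4*h - 1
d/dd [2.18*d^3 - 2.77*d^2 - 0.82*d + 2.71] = 6.54*d^2 - 5.54*d - 0.82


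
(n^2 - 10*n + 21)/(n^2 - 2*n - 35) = (n - 3)/(n + 5)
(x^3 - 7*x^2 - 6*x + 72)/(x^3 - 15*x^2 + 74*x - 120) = (x + 3)/(x - 5)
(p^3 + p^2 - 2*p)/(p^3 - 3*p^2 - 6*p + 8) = p/(p - 4)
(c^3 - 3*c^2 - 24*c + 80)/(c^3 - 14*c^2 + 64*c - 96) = (c + 5)/(c - 6)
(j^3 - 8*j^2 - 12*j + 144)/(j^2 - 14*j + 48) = (j^2 - 2*j - 24)/(j - 8)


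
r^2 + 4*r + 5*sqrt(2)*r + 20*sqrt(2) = (r + 4)*(r + 5*sqrt(2))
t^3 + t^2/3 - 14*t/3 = t*(t - 2)*(t + 7/3)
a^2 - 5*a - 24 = (a - 8)*(a + 3)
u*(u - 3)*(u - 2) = u^3 - 5*u^2 + 6*u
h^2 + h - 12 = (h - 3)*(h + 4)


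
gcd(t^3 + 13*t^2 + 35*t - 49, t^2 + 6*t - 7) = t^2 + 6*t - 7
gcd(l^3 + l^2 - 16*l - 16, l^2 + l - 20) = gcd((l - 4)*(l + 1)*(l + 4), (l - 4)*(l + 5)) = l - 4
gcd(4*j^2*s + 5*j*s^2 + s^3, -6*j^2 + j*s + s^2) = 1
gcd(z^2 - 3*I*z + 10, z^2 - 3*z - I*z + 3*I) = 1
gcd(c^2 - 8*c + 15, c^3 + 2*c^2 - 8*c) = 1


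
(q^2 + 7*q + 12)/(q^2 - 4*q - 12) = (q^2 + 7*q + 12)/(q^2 - 4*q - 12)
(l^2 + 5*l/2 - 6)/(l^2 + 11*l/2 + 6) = (2*l - 3)/(2*l + 3)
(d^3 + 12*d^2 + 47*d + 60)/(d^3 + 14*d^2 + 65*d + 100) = (d + 3)/(d + 5)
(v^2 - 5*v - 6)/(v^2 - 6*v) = (v + 1)/v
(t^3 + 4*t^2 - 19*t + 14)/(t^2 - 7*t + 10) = (t^2 + 6*t - 7)/(t - 5)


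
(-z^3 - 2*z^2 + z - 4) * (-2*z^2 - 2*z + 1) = 2*z^5 + 6*z^4 + z^3 + 4*z^2 + 9*z - 4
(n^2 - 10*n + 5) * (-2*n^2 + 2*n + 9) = -2*n^4 + 22*n^3 - 21*n^2 - 80*n + 45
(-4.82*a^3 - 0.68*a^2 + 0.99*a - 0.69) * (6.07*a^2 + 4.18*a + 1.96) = -29.2574*a^5 - 24.2752*a^4 - 6.2803*a^3 - 1.3829*a^2 - 0.9438*a - 1.3524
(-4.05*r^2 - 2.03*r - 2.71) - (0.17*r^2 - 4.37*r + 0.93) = -4.22*r^2 + 2.34*r - 3.64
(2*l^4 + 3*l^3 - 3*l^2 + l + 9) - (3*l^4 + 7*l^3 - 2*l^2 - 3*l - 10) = -l^4 - 4*l^3 - l^2 + 4*l + 19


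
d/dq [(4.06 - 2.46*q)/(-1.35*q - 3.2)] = (18.02655*q + 42.7296)/(1.35*q + 3.2)^3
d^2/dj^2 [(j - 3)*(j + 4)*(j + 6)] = 6*j + 14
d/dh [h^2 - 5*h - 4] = 2*h - 5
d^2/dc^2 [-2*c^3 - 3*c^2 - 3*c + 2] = -12*c - 6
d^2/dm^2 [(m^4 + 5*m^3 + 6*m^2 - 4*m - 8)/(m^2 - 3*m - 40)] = 2*(m^6 - 9*m^5 - 93*m^4 + 1219*m^3 + 12096*m^2 + 23592*m + 9688)/(m^6 - 9*m^5 - 93*m^4 + 693*m^3 + 3720*m^2 - 14400*m - 64000)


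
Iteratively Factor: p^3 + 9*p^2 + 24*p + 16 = (p + 4)*(p^2 + 5*p + 4) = (p + 4)^2*(p + 1)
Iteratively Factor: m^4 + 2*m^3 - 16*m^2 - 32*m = (m)*(m^3 + 2*m^2 - 16*m - 32) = m*(m + 4)*(m^2 - 2*m - 8) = m*(m + 2)*(m + 4)*(m - 4)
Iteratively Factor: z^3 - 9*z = (z - 3)*(z^2 + 3*z) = (z - 3)*(z + 3)*(z)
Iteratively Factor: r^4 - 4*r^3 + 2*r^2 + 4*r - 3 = (r + 1)*(r^3 - 5*r^2 + 7*r - 3) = (r - 3)*(r + 1)*(r^2 - 2*r + 1) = (r - 3)*(r - 1)*(r + 1)*(r - 1)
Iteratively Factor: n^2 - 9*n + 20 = (n - 4)*(n - 5)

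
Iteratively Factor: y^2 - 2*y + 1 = (y - 1)*(y - 1)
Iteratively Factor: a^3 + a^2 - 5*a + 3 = (a - 1)*(a^2 + 2*a - 3) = (a - 1)^2*(a + 3)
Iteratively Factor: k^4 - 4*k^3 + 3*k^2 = (k)*(k^3 - 4*k^2 + 3*k) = k*(k - 1)*(k^2 - 3*k) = k^2*(k - 1)*(k - 3)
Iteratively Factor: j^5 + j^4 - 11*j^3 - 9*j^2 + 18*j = (j - 1)*(j^4 + 2*j^3 - 9*j^2 - 18*j) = (j - 3)*(j - 1)*(j^3 + 5*j^2 + 6*j) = (j - 3)*(j - 1)*(j + 2)*(j^2 + 3*j) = (j - 3)*(j - 1)*(j + 2)*(j + 3)*(j)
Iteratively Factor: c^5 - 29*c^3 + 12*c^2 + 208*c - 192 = (c - 1)*(c^4 + c^3 - 28*c^2 - 16*c + 192) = (c - 1)*(c + 4)*(c^3 - 3*c^2 - 16*c + 48) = (c - 3)*(c - 1)*(c + 4)*(c^2 - 16) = (c - 3)*(c - 1)*(c + 4)^2*(c - 4)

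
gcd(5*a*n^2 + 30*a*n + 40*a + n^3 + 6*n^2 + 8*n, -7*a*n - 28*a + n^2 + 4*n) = n + 4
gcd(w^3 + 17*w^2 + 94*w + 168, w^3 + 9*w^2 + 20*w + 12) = w + 6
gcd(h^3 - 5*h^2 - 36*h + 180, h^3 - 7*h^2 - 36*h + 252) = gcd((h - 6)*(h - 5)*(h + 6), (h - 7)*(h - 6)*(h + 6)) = h^2 - 36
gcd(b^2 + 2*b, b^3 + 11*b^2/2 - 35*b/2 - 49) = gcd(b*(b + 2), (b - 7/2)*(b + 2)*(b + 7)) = b + 2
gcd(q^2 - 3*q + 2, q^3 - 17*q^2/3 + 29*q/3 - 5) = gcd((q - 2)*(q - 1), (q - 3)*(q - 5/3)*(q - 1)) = q - 1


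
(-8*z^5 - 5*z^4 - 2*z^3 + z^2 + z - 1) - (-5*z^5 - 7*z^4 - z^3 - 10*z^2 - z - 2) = -3*z^5 + 2*z^4 - z^3 + 11*z^2 + 2*z + 1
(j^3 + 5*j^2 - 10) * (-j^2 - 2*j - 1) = -j^5 - 7*j^4 - 11*j^3 + 5*j^2 + 20*j + 10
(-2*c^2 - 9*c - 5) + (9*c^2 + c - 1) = 7*c^2 - 8*c - 6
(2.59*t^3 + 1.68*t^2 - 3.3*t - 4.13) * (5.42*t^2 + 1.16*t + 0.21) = 14.0378*t^5 + 12.11*t^4 - 15.3933*t^3 - 25.8598*t^2 - 5.4838*t - 0.8673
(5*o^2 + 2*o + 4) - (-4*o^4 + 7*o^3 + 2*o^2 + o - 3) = 4*o^4 - 7*o^3 + 3*o^2 + o + 7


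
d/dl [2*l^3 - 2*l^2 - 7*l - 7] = 6*l^2 - 4*l - 7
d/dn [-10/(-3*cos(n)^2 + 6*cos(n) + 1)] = 60*(cos(n) - 1)*sin(n)/(-3*cos(n)^2 + 6*cos(n) + 1)^2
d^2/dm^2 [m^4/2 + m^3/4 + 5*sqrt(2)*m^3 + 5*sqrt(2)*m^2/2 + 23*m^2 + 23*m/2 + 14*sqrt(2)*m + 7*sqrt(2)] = 6*m^2 + 3*m/2 + 30*sqrt(2)*m + 5*sqrt(2) + 46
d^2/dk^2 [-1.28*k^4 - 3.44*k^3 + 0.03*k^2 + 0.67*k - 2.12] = -15.36*k^2 - 20.64*k + 0.06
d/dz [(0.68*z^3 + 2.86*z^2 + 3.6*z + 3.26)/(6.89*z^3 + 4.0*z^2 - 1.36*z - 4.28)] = (-16.9854*z^4 - 51.4576*z^3 - 94.405*z^2 - 50.5616*z - 10.9744)/(47.4721*z^6 + 55.12*z^5 - 2.7408*z^4 - 69.8584*z^3 - 32.3904*z^2 + 11.6416*z + 18.3184)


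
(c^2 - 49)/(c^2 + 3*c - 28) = (c - 7)/(c - 4)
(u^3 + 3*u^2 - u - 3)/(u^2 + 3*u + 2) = (u^2 + 2*u - 3)/(u + 2)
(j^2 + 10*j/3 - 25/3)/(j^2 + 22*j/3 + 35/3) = (3*j - 5)/(3*j + 7)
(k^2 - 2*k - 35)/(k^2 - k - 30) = (k - 7)/(k - 6)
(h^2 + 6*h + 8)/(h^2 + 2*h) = (h + 4)/h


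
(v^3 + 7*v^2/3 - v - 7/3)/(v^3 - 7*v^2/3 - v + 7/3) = (3*v + 7)/(3*v - 7)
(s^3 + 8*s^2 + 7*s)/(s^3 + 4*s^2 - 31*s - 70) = s*(s + 1)/(s^2 - 3*s - 10)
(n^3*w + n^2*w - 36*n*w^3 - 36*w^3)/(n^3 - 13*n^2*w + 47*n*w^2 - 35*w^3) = w*(n^3 + n^2 - 36*n*w^2 - 36*w^2)/(n^3 - 13*n^2*w + 47*n*w^2 - 35*w^3)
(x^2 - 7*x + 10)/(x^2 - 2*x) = (x - 5)/x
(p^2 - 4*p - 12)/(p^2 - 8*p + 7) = (p^2 - 4*p - 12)/(p^2 - 8*p + 7)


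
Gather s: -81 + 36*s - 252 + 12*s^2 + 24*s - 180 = 12*s^2 + 60*s - 513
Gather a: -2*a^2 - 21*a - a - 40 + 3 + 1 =-2*a^2 - 22*a - 36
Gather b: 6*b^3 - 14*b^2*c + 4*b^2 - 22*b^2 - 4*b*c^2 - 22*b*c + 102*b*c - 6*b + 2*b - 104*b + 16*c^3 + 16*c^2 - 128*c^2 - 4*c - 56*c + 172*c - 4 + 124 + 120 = 6*b^3 + b^2*(-14*c - 18) + b*(-4*c^2 + 80*c - 108) + 16*c^3 - 112*c^2 + 112*c + 240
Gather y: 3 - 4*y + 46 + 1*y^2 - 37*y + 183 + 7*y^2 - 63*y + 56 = 8*y^2 - 104*y + 288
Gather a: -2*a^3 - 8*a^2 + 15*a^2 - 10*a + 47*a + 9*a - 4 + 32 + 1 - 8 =-2*a^3 + 7*a^2 + 46*a + 21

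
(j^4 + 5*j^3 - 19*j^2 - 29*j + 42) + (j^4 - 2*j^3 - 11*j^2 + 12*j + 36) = 2*j^4 + 3*j^3 - 30*j^2 - 17*j + 78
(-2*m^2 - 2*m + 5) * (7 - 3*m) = 6*m^3 - 8*m^2 - 29*m + 35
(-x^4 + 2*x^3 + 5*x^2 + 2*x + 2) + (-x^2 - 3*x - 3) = -x^4 + 2*x^3 + 4*x^2 - x - 1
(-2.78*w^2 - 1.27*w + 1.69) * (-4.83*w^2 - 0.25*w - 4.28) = 13.4274*w^4 + 6.8291*w^3 + 4.0532*w^2 + 5.0131*w - 7.2332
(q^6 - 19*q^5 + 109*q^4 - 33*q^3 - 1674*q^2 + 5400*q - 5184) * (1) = q^6 - 19*q^5 + 109*q^4 - 33*q^3 - 1674*q^2 + 5400*q - 5184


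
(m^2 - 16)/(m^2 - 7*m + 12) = (m + 4)/(m - 3)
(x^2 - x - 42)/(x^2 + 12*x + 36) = (x - 7)/(x + 6)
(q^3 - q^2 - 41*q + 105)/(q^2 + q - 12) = (q^2 + 2*q - 35)/(q + 4)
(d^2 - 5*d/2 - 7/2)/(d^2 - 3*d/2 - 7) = (d + 1)/(d + 2)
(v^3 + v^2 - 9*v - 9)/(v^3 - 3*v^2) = 1 + 4/v + 3/v^2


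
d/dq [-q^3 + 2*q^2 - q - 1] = -3*q^2 + 4*q - 1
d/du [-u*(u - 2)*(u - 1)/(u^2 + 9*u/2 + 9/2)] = 4*(-u^4 - 9*u^3 + 2*u^2 + 27*u - 9)/(4*u^4 + 36*u^3 + 117*u^2 + 162*u + 81)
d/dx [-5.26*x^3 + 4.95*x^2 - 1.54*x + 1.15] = -15.78*x^2 + 9.9*x - 1.54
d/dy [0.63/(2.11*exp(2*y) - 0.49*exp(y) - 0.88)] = (0.3087 - 2.6586*exp(y))*exp(y)/(-2.11*exp(2*y) + 0.49*exp(y) + 0.88)^2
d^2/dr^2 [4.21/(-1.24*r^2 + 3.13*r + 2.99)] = (-12.946592*r^2 + 32.679704*r + 4.21*(2.48*r - 3.13)*(4.96*r - 6.26) + 31.217992)/(-1.24*r^2 + 3.13*r + 2.99)^3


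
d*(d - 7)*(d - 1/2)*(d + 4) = d^4 - 7*d^3/2 - 53*d^2/2 + 14*d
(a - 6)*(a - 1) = a^2 - 7*a + 6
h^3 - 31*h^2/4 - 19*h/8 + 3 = (h - 8)*(h - 1/2)*(h + 3/4)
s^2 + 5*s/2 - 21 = (s - 7/2)*(s + 6)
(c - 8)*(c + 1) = c^2 - 7*c - 8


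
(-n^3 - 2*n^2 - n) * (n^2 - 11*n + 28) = -n^5 + 9*n^4 - 7*n^3 - 45*n^2 - 28*n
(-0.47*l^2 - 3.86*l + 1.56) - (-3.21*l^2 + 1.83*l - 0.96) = 2.74*l^2 - 5.69*l + 2.52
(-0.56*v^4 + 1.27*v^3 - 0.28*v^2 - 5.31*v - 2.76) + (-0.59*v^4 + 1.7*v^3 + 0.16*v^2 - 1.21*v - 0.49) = -1.15*v^4 + 2.97*v^3 - 0.12*v^2 - 6.52*v - 3.25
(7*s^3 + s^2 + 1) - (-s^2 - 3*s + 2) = 7*s^3 + 2*s^2 + 3*s - 1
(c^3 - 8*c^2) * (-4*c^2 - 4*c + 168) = -4*c^5 + 28*c^4 + 200*c^3 - 1344*c^2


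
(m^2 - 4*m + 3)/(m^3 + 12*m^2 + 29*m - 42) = (m - 3)/(m^2 + 13*m + 42)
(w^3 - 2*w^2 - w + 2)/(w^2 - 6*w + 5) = (w^2 - w - 2)/(w - 5)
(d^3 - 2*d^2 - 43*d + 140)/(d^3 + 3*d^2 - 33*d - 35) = (d - 4)/(d + 1)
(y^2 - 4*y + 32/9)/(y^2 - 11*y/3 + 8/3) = (y - 4/3)/(y - 1)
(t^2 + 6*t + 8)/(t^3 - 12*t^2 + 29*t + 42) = (t^2 + 6*t + 8)/(t^3 - 12*t^2 + 29*t + 42)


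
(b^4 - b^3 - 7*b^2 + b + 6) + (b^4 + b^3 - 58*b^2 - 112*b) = 2*b^4 - 65*b^2 - 111*b + 6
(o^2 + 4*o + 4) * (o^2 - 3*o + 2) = o^4 + o^3 - 6*o^2 - 4*o + 8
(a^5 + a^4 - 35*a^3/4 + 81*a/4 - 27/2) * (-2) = -2*a^5 - 2*a^4 + 35*a^3/2 - 81*a/2 + 27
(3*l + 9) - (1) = 3*l + 8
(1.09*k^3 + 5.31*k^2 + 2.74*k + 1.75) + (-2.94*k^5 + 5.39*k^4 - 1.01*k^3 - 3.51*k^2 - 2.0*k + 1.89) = -2.94*k^5 + 5.39*k^4 + 0.0800000000000001*k^3 + 1.8*k^2 + 0.74*k + 3.64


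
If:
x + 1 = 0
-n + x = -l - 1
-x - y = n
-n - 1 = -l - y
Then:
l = 0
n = 0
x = -1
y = 1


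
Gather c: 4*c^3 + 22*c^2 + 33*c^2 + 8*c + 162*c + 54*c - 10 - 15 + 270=4*c^3 + 55*c^2 + 224*c + 245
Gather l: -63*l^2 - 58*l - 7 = -63*l^2 - 58*l - 7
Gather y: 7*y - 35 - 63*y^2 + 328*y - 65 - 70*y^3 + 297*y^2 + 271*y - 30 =-70*y^3 + 234*y^2 + 606*y - 130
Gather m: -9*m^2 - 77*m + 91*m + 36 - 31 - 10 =-9*m^2 + 14*m - 5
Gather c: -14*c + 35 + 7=42 - 14*c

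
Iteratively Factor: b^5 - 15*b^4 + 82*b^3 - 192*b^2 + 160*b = (b)*(b^4 - 15*b^3 + 82*b^2 - 192*b + 160) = b*(b - 4)*(b^3 - 11*b^2 + 38*b - 40) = b*(b - 5)*(b - 4)*(b^2 - 6*b + 8) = b*(b - 5)*(b - 4)*(b - 2)*(b - 4)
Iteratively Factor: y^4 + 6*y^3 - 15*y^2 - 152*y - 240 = (y + 4)*(y^3 + 2*y^2 - 23*y - 60) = (y + 4)^2*(y^2 - 2*y - 15) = (y - 5)*(y + 4)^2*(y + 3)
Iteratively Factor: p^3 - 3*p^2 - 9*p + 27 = (p - 3)*(p^2 - 9) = (p - 3)*(p + 3)*(p - 3)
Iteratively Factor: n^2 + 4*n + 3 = (n + 1)*(n + 3)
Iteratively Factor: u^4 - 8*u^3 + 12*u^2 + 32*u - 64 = (u - 2)*(u^3 - 6*u^2 + 32) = (u - 2)*(u + 2)*(u^2 - 8*u + 16) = (u - 4)*(u - 2)*(u + 2)*(u - 4)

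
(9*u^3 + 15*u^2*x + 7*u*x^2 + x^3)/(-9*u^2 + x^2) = (3*u^2 + 4*u*x + x^2)/(-3*u + x)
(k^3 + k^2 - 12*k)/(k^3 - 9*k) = (k + 4)/(k + 3)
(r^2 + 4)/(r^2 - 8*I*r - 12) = (r + 2*I)/(r - 6*I)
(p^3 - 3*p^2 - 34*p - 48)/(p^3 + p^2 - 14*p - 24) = (p - 8)/(p - 4)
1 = 1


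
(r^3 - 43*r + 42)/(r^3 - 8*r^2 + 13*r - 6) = (r + 7)/(r - 1)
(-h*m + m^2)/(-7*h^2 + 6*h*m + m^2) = m/(7*h + m)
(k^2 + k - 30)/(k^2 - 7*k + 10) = (k + 6)/(k - 2)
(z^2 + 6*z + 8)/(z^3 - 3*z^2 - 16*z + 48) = (z + 2)/(z^2 - 7*z + 12)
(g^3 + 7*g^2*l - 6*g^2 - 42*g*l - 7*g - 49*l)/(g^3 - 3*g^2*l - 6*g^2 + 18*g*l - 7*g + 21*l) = (g + 7*l)/(g - 3*l)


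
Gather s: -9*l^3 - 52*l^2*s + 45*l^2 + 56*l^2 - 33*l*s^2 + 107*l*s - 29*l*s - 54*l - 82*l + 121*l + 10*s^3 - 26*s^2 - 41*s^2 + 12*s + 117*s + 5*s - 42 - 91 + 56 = -9*l^3 + 101*l^2 - 15*l + 10*s^3 + s^2*(-33*l - 67) + s*(-52*l^2 + 78*l + 134) - 77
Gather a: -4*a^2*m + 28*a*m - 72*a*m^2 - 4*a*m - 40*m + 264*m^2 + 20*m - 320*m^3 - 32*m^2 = -4*a^2*m + a*(-72*m^2 + 24*m) - 320*m^3 + 232*m^2 - 20*m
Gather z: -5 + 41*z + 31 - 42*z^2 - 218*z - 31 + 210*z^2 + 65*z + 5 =168*z^2 - 112*z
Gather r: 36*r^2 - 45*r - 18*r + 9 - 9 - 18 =36*r^2 - 63*r - 18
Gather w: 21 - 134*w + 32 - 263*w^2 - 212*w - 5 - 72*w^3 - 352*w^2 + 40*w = -72*w^3 - 615*w^2 - 306*w + 48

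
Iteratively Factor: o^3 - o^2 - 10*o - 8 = (o + 2)*(o^2 - 3*o - 4) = (o - 4)*(o + 2)*(o + 1)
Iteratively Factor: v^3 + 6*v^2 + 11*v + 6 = (v + 3)*(v^2 + 3*v + 2) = (v + 1)*(v + 3)*(v + 2)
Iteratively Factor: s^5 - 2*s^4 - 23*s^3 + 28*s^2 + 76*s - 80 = (s - 5)*(s^4 + 3*s^3 - 8*s^2 - 12*s + 16) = (s - 5)*(s - 2)*(s^3 + 5*s^2 + 2*s - 8) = (s - 5)*(s - 2)*(s - 1)*(s^2 + 6*s + 8) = (s - 5)*(s - 2)*(s - 1)*(s + 2)*(s + 4)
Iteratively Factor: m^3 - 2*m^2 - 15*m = (m + 3)*(m^2 - 5*m) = (m - 5)*(m + 3)*(m)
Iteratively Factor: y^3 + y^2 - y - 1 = (y - 1)*(y^2 + 2*y + 1) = (y - 1)*(y + 1)*(y + 1)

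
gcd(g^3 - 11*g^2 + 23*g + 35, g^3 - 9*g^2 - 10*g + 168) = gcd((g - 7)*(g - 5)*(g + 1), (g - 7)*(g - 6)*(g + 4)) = g - 7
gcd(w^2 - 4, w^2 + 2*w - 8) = w - 2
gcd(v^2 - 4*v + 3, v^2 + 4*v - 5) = v - 1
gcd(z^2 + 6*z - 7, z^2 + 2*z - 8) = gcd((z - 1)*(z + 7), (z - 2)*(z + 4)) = 1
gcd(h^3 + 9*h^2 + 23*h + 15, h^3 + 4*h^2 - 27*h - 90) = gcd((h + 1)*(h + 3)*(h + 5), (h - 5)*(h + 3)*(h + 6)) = h + 3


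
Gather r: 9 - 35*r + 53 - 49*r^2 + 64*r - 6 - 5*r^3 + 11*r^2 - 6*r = -5*r^3 - 38*r^2 + 23*r + 56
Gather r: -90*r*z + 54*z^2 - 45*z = -90*r*z + 54*z^2 - 45*z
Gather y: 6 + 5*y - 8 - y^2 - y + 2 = -y^2 + 4*y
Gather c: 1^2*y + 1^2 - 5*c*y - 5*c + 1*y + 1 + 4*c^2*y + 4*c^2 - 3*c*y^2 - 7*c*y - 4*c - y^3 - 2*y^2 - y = c^2*(4*y + 4) + c*(-3*y^2 - 12*y - 9) - y^3 - 2*y^2 + y + 2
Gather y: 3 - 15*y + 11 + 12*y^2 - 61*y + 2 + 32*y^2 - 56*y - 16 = 44*y^2 - 132*y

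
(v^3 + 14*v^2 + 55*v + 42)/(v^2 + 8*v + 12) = (v^2 + 8*v + 7)/(v + 2)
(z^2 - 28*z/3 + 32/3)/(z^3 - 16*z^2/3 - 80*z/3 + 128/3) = 1/(z + 4)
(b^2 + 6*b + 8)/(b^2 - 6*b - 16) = (b + 4)/(b - 8)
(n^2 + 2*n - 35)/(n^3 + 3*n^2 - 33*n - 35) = 1/(n + 1)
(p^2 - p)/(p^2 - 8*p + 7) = p/(p - 7)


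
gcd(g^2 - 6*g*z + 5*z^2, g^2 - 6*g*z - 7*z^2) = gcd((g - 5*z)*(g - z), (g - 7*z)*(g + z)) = 1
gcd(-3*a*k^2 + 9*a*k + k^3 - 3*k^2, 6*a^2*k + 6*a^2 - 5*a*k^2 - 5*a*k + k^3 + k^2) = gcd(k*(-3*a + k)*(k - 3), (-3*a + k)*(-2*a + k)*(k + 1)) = 3*a - k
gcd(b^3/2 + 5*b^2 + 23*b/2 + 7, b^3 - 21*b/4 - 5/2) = b + 2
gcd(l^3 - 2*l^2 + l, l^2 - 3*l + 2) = l - 1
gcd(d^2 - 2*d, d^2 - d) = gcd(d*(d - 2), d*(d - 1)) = d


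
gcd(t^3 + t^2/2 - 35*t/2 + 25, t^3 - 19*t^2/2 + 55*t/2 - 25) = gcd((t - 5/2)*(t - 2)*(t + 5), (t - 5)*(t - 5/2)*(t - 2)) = t^2 - 9*t/2 + 5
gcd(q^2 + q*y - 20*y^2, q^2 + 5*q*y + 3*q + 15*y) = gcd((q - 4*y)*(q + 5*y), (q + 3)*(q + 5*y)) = q + 5*y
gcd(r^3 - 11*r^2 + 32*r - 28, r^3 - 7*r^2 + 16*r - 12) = r^2 - 4*r + 4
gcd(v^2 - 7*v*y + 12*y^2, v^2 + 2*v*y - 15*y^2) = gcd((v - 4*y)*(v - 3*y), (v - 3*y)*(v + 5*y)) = -v + 3*y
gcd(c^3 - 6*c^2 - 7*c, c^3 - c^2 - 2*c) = c^2 + c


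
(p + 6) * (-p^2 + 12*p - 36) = -p^3 + 6*p^2 + 36*p - 216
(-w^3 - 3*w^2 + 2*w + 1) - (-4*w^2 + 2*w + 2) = -w^3 + w^2 - 1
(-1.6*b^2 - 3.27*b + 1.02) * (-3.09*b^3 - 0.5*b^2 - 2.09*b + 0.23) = 4.944*b^5 + 10.9043*b^4 + 1.8272*b^3 + 5.9563*b^2 - 2.8839*b + 0.2346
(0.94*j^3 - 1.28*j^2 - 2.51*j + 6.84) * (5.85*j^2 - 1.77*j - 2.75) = 5.499*j^5 - 9.1518*j^4 - 15.0029*j^3 + 47.9767*j^2 - 5.2043*j - 18.81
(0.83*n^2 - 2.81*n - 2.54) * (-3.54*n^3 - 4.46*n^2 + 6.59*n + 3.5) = -2.9382*n^5 + 6.2456*n^4 + 26.9939*n^3 - 4.2845*n^2 - 26.5736*n - 8.89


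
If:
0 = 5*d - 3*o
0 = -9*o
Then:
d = 0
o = 0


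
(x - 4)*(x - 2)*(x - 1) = x^3 - 7*x^2 + 14*x - 8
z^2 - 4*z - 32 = (z - 8)*(z + 4)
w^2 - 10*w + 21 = (w - 7)*(w - 3)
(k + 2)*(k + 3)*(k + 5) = k^3 + 10*k^2 + 31*k + 30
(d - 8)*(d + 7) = d^2 - d - 56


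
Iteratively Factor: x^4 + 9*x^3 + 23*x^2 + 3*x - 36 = (x + 4)*(x^3 + 5*x^2 + 3*x - 9) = (x - 1)*(x + 4)*(x^2 + 6*x + 9) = (x - 1)*(x + 3)*(x + 4)*(x + 3)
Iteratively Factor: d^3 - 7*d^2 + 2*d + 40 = (d - 5)*(d^2 - 2*d - 8) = (d - 5)*(d + 2)*(d - 4)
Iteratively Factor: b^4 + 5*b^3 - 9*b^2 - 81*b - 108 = (b + 3)*(b^3 + 2*b^2 - 15*b - 36) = (b + 3)^2*(b^2 - b - 12) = (b - 4)*(b + 3)^2*(b + 3)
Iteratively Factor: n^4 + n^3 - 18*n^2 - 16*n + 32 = (n + 2)*(n^3 - n^2 - 16*n + 16) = (n + 2)*(n + 4)*(n^2 - 5*n + 4) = (n - 1)*(n + 2)*(n + 4)*(n - 4)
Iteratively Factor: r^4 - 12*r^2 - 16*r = (r - 4)*(r^3 + 4*r^2 + 4*r) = (r - 4)*(r + 2)*(r^2 + 2*r) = r*(r - 4)*(r + 2)*(r + 2)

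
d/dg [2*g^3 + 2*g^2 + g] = 6*g^2 + 4*g + 1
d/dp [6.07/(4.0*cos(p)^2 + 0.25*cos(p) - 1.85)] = (48.56*cos(p) + 1.5175)*sin(p)/(4.0*cos(p)^2 + 0.25*cos(p) - 1.85)^2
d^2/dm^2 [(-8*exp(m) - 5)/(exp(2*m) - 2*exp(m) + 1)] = (-8*exp(2*m) - 52*exp(m) - 18)*exp(m)/(exp(4*m) - 4*exp(3*m) + 6*exp(2*m) - 4*exp(m) + 1)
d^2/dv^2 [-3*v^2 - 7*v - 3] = -6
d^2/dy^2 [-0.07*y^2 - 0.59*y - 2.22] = -0.140000000000000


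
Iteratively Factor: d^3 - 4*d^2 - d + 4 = (d - 1)*(d^2 - 3*d - 4) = (d - 1)*(d + 1)*(d - 4)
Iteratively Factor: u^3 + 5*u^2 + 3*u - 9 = (u - 1)*(u^2 + 6*u + 9) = (u - 1)*(u + 3)*(u + 3)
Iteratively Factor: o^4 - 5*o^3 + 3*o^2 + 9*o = (o + 1)*(o^3 - 6*o^2 + 9*o) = (o - 3)*(o + 1)*(o^2 - 3*o) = o*(o - 3)*(o + 1)*(o - 3)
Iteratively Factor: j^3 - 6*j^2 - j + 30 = (j - 5)*(j^2 - j - 6) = (j - 5)*(j + 2)*(j - 3)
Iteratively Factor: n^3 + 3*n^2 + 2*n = (n + 2)*(n^2 + n) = (n + 1)*(n + 2)*(n)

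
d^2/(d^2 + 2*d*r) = d/(d + 2*r)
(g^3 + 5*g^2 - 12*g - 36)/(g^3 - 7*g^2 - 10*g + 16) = (g^2 + 3*g - 18)/(g^2 - 9*g + 8)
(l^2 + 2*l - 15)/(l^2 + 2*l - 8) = (l^2 + 2*l - 15)/(l^2 + 2*l - 8)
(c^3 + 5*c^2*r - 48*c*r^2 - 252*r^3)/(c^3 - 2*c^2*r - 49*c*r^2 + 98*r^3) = (-c^2 - 12*c*r - 36*r^2)/(-c^2 - 5*c*r + 14*r^2)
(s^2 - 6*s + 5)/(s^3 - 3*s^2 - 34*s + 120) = (s - 1)/(s^2 + 2*s - 24)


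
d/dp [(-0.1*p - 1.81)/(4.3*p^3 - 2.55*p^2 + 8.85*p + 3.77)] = (0.86*p^3 + 23.094*p^2 - 9.231*p + 15.6415)/(18.49*p^6 - 21.93*p^5 + 82.6125*p^4 - 12.713*p^3 + 59.0955*p^2 + 66.729*p + 14.2129)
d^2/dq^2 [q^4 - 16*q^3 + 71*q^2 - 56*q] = 12*q^2 - 96*q + 142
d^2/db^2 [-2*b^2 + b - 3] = -4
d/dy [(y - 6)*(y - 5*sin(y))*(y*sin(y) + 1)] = (6 - y)*(y*sin(y) + 1)*(5*cos(y) - 1) + (y - 6)*(y - 5*sin(y))*(y*cos(y) + sin(y)) + (y - 5*sin(y))*(y*sin(y) + 1)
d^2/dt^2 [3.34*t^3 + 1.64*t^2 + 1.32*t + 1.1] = 20.04*t + 3.28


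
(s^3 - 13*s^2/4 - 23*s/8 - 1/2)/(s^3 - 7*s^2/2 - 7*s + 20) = (8*s^2 + 6*s + 1)/(4*(2*s^2 + s - 10))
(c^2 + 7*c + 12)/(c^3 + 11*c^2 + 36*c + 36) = (c + 4)/(c^2 + 8*c + 12)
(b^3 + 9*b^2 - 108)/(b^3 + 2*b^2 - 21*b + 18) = (b + 6)/(b - 1)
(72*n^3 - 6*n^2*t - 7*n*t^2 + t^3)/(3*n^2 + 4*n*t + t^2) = (24*n^2 - 10*n*t + t^2)/(n + t)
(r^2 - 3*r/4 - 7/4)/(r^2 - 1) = (r - 7/4)/(r - 1)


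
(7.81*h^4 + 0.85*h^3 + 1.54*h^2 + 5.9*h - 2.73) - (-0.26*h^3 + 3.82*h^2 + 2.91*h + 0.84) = 7.81*h^4 + 1.11*h^3 - 2.28*h^2 + 2.99*h - 3.57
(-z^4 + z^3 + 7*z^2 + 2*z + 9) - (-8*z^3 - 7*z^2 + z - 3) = -z^4 + 9*z^3 + 14*z^2 + z + 12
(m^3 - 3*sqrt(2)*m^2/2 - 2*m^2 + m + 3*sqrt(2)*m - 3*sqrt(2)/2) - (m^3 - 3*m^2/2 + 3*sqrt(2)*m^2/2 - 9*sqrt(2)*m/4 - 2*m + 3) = -3*sqrt(2)*m^2 - m^2/2 + 3*m + 21*sqrt(2)*m/4 - 3 - 3*sqrt(2)/2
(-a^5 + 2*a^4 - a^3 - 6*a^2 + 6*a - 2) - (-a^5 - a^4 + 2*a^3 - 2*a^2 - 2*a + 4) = 3*a^4 - 3*a^3 - 4*a^2 + 8*a - 6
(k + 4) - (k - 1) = 5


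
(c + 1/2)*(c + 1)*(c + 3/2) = c^3 + 3*c^2 + 11*c/4 + 3/4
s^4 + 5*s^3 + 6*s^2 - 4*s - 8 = (s - 1)*(s + 2)^3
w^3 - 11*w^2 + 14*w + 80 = (w - 8)*(w - 5)*(w + 2)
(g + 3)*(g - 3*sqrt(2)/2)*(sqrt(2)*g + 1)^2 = 2*g^4 - sqrt(2)*g^3 + 6*g^3 - 5*g^2 - 3*sqrt(2)*g^2 - 15*g - 3*sqrt(2)*g/2 - 9*sqrt(2)/2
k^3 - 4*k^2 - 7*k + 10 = (k - 5)*(k - 1)*(k + 2)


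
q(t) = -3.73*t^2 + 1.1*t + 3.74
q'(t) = 1.1 - 7.46*t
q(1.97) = -8.57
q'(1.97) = -13.60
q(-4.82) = -88.22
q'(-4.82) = 37.06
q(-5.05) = -96.94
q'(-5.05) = 38.77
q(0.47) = 3.43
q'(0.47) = -2.41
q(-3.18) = -37.48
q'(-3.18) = 24.82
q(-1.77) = -9.89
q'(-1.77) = 14.30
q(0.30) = 3.73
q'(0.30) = -1.14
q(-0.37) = 2.82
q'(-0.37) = 3.86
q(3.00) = -26.53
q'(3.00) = -21.28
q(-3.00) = -33.13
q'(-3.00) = 23.48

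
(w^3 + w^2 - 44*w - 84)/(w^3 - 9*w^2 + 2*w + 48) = (w^2 - w - 42)/(w^2 - 11*w + 24)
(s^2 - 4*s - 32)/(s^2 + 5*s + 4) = (s - 8)/(s + 1)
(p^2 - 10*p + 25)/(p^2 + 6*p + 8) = (p^2 - 10*p + 25)/(p^2 + 6*p + 8)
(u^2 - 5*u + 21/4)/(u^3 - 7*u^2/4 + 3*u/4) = (4*u^2 - 20*u + 21)/(u*(4*u^2 - 7*u + 3))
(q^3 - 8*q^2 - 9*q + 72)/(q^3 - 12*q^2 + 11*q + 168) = (q - 3)/(q - 7)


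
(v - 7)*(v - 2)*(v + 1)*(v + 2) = v^4 - 6*v^3 - 11*v^2 + 24*v + 28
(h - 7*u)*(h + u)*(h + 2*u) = h^3 - 4*h^2*u - 19*h*u^2 - 14*u^3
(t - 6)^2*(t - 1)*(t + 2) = t^4 - 11*t^3 + 22*t^2 + 60*t - 72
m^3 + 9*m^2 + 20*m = m*(m + 4)*(m + 5)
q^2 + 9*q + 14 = (q + 2)*(q + 7)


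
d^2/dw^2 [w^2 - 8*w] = 2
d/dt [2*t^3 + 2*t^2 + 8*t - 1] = 6*t^2 + 4*t + 8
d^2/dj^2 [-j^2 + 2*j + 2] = -2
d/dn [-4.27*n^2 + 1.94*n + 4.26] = 1.94 - 8.54*n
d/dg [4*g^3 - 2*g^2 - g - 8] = 12*g^2 - 4*g - 1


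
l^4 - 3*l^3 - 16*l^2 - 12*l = l*(l - 6)*(l + 1)*(l + 2)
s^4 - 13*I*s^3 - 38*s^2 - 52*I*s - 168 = (s - 7*I)*(s - 6*I)*(s - 2*I)*(s + 2*I)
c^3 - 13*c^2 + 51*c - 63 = (c - 7)*(c - 3)^2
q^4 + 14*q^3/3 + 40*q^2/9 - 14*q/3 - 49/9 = (q - 1)*(q + 1)*(q + 7/3)^2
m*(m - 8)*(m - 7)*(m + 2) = m^4 - 13*m^3 + 26*m^2 + 112*m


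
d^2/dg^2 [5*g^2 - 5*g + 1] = 10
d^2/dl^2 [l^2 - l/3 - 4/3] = 2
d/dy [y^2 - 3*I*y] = 2*y - 3*I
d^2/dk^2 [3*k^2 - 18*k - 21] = 6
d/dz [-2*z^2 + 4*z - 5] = 4 - 4*z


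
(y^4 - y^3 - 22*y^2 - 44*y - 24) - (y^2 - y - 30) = y^4 - y^3 - 23*y^2 - 43*y + 6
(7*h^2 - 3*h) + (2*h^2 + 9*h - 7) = 9*h^2 + 6*h - 7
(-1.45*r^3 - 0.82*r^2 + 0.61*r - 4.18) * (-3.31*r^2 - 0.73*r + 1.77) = 4.7995*r^5 + 3.7727*r^4 - 3.987*r^3 + 11.9391*r^2 + 4.1311*r - 7.3986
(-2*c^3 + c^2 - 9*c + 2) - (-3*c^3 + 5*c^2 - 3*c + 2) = c^3 - 4*c^2 - 6*c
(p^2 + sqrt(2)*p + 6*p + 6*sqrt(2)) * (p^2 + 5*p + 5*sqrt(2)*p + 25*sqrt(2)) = p^4 + 6*sqrt(2)*p^3 + 11*p^3 + 40*p^2 + 66*sqrt(2)*p^2 + 110*p + 180*sqrt(2)*p + 300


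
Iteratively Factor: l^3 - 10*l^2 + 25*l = (l)*(l^2 - 10*l + 25) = l*(l - 5)*(l - 5)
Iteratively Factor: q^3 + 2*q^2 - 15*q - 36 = (q + 3)*(q^2 - q - 12) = (q + 3)^2*(q - 4)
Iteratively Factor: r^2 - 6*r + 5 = (r - 5)*(r - 1)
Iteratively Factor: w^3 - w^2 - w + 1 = (w + 1)*(w^2 - 2*w + 1) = (w - 1)*(w + 1)*(w - 1)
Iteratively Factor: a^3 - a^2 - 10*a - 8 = (a + 2)*(a^2 - 3*a - 4) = (a - 4)*(a + 2)*(a + 1)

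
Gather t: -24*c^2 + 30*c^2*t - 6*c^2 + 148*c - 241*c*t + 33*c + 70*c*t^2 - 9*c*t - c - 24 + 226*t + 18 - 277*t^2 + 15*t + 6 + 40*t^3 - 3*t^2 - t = -30*c^2 + 180*c + 40*t^3 + t^2*(70*c - 280) + t*(30*c^2 - 250*c + 240)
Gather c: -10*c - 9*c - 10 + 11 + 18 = 19 - 19*c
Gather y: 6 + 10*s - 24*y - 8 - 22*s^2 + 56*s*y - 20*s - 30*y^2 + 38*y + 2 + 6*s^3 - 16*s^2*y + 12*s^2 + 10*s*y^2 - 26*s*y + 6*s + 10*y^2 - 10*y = 6*s^3 - 10*s^2 - 4*s + y^2*(10*s - 20) + y*(-16*s^2 + 30*s + 4)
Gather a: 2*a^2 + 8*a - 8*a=2*a^2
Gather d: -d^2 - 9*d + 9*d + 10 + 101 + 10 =121 - d^2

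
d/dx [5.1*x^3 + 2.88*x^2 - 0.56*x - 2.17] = 15.3*x^2 + 5.76*x - 0.56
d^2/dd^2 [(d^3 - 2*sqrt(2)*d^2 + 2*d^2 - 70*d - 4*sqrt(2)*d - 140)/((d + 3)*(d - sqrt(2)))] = 2*(-69*d^3 + sqrt(2)*d^3 - 438*d^2 - 9*sqrt(2)*d^2 - 1278*d - 210*sqrt(2)*d - 1156 - 222*sqrt(2))/(d^6 - 3*sqrt(2)*d^5 + 9*d^5 - 27*sqrt(2)*d^4 + 33*d^4 - 83*sqrt(2)*d^3 + 81*d^3 - 99*sqrt(2)*d^2 + 162*d^2 - 54*sqrt(2)*d + 162*d - 54*sqrt(2))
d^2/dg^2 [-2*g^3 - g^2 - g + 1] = -12*g - 2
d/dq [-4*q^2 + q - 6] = 1 - 8*q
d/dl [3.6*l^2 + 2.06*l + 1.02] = 7.2*l + 2.06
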